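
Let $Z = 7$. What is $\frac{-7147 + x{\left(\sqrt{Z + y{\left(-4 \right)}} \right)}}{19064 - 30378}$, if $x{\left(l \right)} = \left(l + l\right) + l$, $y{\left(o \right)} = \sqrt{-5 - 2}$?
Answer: $\frac{7147}{11314} - \frac{3 \sqrt{7 + i \sqrt{7}}}{11314} \approx 0.63098 - 0.00013035 i$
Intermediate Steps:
$y{\left(o \right)} = i \sqrt{7}$ ($y{\left(o \right)} = \sqrt{-7} = i \sqrt{7}$)
$x{\left(l \right)} = 3 l$ ($x{\left(l \right)} = 2 l + l = 3 l$)
$\frac{-7147 + x{\left(\sqrt{Z + y{\left(-4 \right)}} \right)}}{19064 - 30378} = \frac{-7147 + 3 \sqrt{7 + i \sqrt{7}}}{19064 - 30378} = \frac{-7147 + 3 \sqrt{7 + i \sqrt{7}}}{-11314} = \left(-7147 + 3 \sqrt{7 + i \sqrt{7}}\right) \left(- \frac{1}{11314}\right) = \frac{7147}{11314} - \frac{3 \sqrt{7 + i \sqrt{7}}}{11314}$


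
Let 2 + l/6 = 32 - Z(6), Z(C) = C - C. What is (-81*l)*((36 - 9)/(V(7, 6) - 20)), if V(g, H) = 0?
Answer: 19683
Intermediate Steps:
Z(C) = 0
l = 180 (l = -12 + 6*(32 - 1*0) = -12 + 6*(32 + 0) = -12 + 6*32 = -12 + 192 = 180)
(-81*l)*((36 - 9)/(V(7, 6) - 20)) = (-81*180)*((36 - 9)/(0 - 20)) = -393660/(-20) = -393660*(-1)/20 = -14580*(-27/20) = 19683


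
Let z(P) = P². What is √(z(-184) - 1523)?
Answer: √32333 ≈ 179.81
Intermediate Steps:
√(z(-184) - 1523) = √((-184)² - 1523) = √(33856 - 1523) = √32333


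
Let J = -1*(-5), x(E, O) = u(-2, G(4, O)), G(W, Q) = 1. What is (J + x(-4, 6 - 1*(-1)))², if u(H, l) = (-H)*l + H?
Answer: 25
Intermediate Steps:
u(H, l) = H - H*l (u(H, l) = -H*l + H = H - H*l)
x(E, O) = 0 (x(E, O) = -2*(1 - 1*1) = -2*(1 - 1) = -2*0 = 0)
J = 5
(J + x(-4, 6 - 1*(-1)))² = (5 + 0)² = 5² = 25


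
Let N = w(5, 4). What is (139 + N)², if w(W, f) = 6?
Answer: 21025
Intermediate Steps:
N = 6
(139 + N)² = (139 + 6)² = 145² = 21025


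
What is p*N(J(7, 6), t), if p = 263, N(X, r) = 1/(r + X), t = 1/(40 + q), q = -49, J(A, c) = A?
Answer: 2367/62 ≈ 38.177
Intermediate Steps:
t = -⅑ (t = 1/(40 - 49) = 1/(-9) = -⅑ ≈ -0.11111)
N(X, r) = 1/(X + r)
p*N(J(7, 6), t) = 263/(7 - ⅑) = 263/(62/9) = 263*(9/62) = 2367/62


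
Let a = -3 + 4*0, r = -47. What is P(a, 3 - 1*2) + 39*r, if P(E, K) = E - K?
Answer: -1837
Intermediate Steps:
a = -3 (a = -3 + 0 = -3)
P(a, 3 - 1*2) + 39*r = (-3 - (3 - 1*2)) + 39*(-47) = (-3 - (3 - 2)) - 1833 = (-3 - 1*1) - 1833 = (-3 - 1) - 1833 = -4 - 1833 = -1837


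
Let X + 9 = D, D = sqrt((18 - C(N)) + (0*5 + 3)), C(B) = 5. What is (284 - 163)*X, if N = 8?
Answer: -605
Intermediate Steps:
D = 4 (D = sqrt((18 - 1*5) + (0*5 + 3)) = sqrt((18 - 5) + (0 + 3)) = sqrt(13 + 3) = sqrt(16) = 4)
X = -5 (X = -9 + 4 = -5)
(284 - 163)*X = (284 - 163)*(-5) = 121*(-5) = -605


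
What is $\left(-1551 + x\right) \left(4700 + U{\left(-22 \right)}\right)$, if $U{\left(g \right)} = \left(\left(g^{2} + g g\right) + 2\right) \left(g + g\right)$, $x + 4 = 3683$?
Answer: $-80821440$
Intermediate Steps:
$x = 3679$ ($x = -4 + 3683 = 3679$)
$U{\left(g \right)} = 2 g \left(2 + 2 g^{2}\right)$ ($U{\left(g \right)} = \left(\left(g^{2} + g^{2}\right) + 2\right) 2 g = \left(2 g^{2} + 2\right) 2 g = \left(2 + 2 g^{2}\right) 2 g = 2 g \left(2 + 2 g^{2}\right)$)
$\left(-1551 + x\right) \left(4700 + U{\left(-22 \right)}\right) = \left(-1551 + 3679\right) \left(4700 + 4 \left(-22\right) \left(1 + \left(-22\right)^{2}\right)\right) = 2128 \left(4700 + 4 \left(-22\right) \left(1 + 484\right)\right) = 2128 \left(4700 + 4 \left(-22\right) 485\right) = 2128 \left(4700 - 42680\right) = 2128 \left(-37980\right) = -80821440$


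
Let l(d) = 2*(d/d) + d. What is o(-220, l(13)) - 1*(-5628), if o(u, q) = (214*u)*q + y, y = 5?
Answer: -700567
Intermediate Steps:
l(d) = 2 + d (l(d) = 2*1 + d = 2 + d)
o(u, q) = 5 + 214*q*u (o(u, q) = (214*u)*q + 5 = 214*q*u + 5 = 5 + 214*q*u)
o(-220, l(13)) - 1*(-5628) = (5 + 214*(2 + 13)*(-220)) - 1*(-5628) = (5 + 214*15*(-220)) + 5628 = (5 - 706200) + 5628 = -706195 + 5628 = -700567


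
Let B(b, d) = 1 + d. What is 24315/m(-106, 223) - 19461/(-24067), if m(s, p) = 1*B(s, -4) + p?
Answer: 117894105/1058948 ≈ 111.33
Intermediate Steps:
m(s, p) = -3 + p (m(s, p) = 1*(1 - 4) + p = 1*(-3) + p = -3 + p)
24315/m(-106, 223) - 19461/(-24067) = 24315/(-3 + 223) - 19461/(-24067) = 24315/220 - 19461*(-1/24067) = 24315*(1/220) + 19461/24067 = 4863/44 + 19461/24067 = 117894105/1058948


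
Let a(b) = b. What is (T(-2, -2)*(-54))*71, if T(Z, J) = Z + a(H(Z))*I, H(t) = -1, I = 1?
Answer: 11502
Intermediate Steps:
T(Z, J) = -1 + Z (T(Z, J) = Z - 1*1 = Z - 1 = -1 + Z)
(T(-2, -2)*(-54))*71 = ((-1 - 2)*(-54))*71 = -3*(-54)*71 = 162*71 = 11502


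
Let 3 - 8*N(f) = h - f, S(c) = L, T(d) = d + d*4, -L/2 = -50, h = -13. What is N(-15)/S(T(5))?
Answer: 1/800 ≈ 0.0012500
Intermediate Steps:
L = 100 (L = -2*(-50) = 100)
T(d) = 5*d (T(d) = d + 4*d = 5*d)
S(c) = 100
N(f) = 2 + f/8 (N(f) = 3/8 - (-13 - f)/8 = 3/8 + (13/8 + f/8) = 2 + f/8)
N(-15)/S(T(5)) = (2 + (⅛)*(-15))/100 = (2 - 15/8)*(1/100) = (⅛)*(1/100) = 1/800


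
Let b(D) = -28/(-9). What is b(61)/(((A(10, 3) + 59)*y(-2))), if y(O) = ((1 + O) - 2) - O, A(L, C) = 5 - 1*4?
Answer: -7/135 ≈ -0.051852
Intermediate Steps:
b(D) = 28/9 (b(D) = -1/9*(-28) = 28/9)
A(L, C) = 1 (A(L, C) = 5 - 4 = 1)
y(O) = -1 (y(O) = (-1 + O) - O = -1)
b(61)/(((A(10, 3) + 59)*y(-2))) = 28/(9*(((1 + 59)*(-1)))) = 28/(9*((60*(-1)))) = (28/9)/(-60) = (28/9)*(-1/60) = -7/135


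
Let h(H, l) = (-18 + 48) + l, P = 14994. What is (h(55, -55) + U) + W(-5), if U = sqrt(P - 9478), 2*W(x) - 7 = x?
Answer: -24 + 2*sqrt(1379) ≈ 50.270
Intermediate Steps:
h(H, l) = 30 + l
W(x) = 7/2 + x/2
U = 2*sqrt(1379) (U = sqrt(14994 - 9478) = sqrt(5516) = 2*sqrt(1379) ≈ 74.270)
(h(55, -55) + U) + W(-5) = ((30 - 55) + 2*sqrt(1379)) + (7/2 + (1/2)*(-5)) = (-25 + 2*sqrt(1379)) + (7/2 - 5/2) = (-25 + 2*sqrt(1379)) + 1 = -24 + 2*sqrt(1379)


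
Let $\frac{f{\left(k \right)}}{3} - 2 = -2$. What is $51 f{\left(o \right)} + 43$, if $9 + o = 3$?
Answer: $43$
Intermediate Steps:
$o = -6$ ($o = -9 + 3 = -6$)
$f{\left(k \right)} = 0$ ($f{\left(k \right)} = 6 + 3 \left(-2\right) = 6 - 6 = 0$)
$51 f{\left(o \right)} + 43 = 51 \cdot 0 + 43 = 0 + 43 = 43$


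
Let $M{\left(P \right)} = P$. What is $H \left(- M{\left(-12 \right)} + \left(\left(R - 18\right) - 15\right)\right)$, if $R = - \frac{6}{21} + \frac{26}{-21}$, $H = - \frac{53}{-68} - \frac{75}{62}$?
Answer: $\frac{429011}{44268} \approx 9.6912$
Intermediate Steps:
$H = - \frac{907}{2108}$ ($H = \left(-53\right) \left(- \frac{1}{68}\right) - \frac{75}{62} = \frac{53}{68} - \frac{75}{62} = - \frac{907}{2108} \approx -0.43027$)
$R = - \frac{32}{21}$ ($R = \left(-6\right) \frac{1}{21} + 26 \left(- \frac{1}{21}\right) = - \frac{2}{7} - \frac{26}{21} = - \frac{32}{21} \approx -1.5238$)
$H \left(- M{\left(-12 \right)} + \left(\left(R - 18\right) - 15\right)\right) = - \frac{907 \left(\left(-1\right) \left(-12\right) - \frac{725}{21}\right)}{2108} = - \frac{907 \left(12 - \frac{725}{21}\right)}{2108} = \left(- \frac{907}{2108}\right) \left(- \frac{473}{21}\right) = \frac{429011}{44268}$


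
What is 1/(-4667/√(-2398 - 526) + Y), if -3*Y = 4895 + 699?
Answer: -49070568/91696280465 - 84006*I*√731/91696280465 ≈ -0.00053514 - 2.477e-5*I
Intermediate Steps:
Y = -5594/3 (Y = -(4895 + 699)/3 = -⅓*5594 = -5594/3 ≈ -1864.7)
1/(-4667/√(-2398 - 526) + Y) = 1/(-4667/√(-2398 - 526) - 5594/3) = 1/(-4667*(-I*√731/1462) - 5594/3) = 1/(-(-4667)*I*√731/1462 - 5594/3) = 1/(4667*I*√731/1462 - 5594/3) = 1/(-5594/3 + 4667*I*√731/1462)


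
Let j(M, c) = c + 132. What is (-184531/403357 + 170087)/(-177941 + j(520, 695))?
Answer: -34302798764/35720085849 ≈ -0.96032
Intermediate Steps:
j(M, c) = 132 + c
(-184531/403357 + 170087)/(-177941 + j(520, 695)) = (-184531/403357 + 170087)/(-177941 + (132 + 695)) = (-184531*1/403357 + 170087)/(-177941 + 827) = (-184531/403357 + 170087)/(-177114) = (68605597528/403357)*(-1/177114) = -34302798764/35720085849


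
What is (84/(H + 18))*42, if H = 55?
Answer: 3528/73 ≈ 48.329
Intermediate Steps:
(84/(H + 18))*42 = (84/(55 + 18))*42 = (84/73)*42 = 3528/73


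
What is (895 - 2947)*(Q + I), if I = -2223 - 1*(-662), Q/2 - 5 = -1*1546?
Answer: 9527436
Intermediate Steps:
Q = -3082 (Q = 10 + 2*(-1*1546) = 10 + 2*(-1546) = 10 - 3092 = -3082)
I = -1561 (I = -2223 + 662 = -1561)
(895 - 2947)*(Q + I) = (895 - 2947)*(-3082 - 1561) = -2052*(-4643) = 9527436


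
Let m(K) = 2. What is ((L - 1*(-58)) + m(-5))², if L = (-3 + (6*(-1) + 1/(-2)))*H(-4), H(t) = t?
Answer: 9604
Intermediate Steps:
L = 38 (L = (-3 + (6*(-1) + 1/(-2)))*(-4) = (-3 + (-6 + 1*(-½)))*(-4) = (-3 + (-6 - ½))*(-4) = (-3 - 13/2)*(-4) = -19/2*(-4) = 38)
((L - 1*(-58)) + m(-5))² = ((38 - 1*(-58)) + 2)² = ((38 + 58) + 2)² = (96 + 2)² = 98² = 9604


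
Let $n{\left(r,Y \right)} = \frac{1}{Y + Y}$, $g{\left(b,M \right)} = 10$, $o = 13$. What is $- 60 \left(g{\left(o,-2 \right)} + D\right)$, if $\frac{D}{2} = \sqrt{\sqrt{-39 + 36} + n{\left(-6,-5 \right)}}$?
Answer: $-600 - 12 \sqrt{-10 + 100 i \sqrt{3}} \approx -708.5 - 114.94 i$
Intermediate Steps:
$n{\left(r,Y \right)} = \frac{1}{2 Y}$
$D = 2 \sqrt{- \frac{1}{10} + i \sqrt{3}}$ ($D = 2 \sqrt{\sqrt{-39 + 36} + \frac{1}{2 \left(-5\right)}} = 2 \sqrt{\sqrt{-3} + \frac{1}{2} \left(- \frac{1}{5}\right)} = 2 \sqrt{i \sqrt{3} - \frac{1}{10}} = 2 \sqrt{- \frac{1}{10} + i \sqrt{3}} \approx 1.8083 + 1.9157 i$)
$- 60 \left(g{\left(o,-2 \right)} + D\right) = - 60 \left(10 + \frac{\sqrt{-10 + 100 i \sqrt{3}}}{5}\right) = -600 - 12 \sqrt{-10 + 100 i \sqrt{3}}$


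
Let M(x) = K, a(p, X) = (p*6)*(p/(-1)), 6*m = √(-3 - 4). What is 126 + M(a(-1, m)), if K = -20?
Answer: 106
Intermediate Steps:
m = I*√7/6 (m = √(-3 - 4)/6 = √(-7)/6 = (I*√7)/6 = I*√7/6 ≈ 0.44096*I)
a(p, X) = -6*p² (a(p, X) = (6*p)*(p*(-1)) = (6*p)*(-p) = -6*p²)
M(x) = -20
126 + M(a(-1, m)) = 126 - 20 = 106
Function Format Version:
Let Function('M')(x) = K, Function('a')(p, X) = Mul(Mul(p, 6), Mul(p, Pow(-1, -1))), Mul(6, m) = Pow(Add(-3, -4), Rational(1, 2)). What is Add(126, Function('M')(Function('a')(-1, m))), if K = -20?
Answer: 106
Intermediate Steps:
m = Mul(Rational(1, 6), I, Pow(7, Rational(1, 2))) (m = Mul(Rational(1, 6), Pow(Add(-3, -4), Rational(1, 2))) = Mul(Rational(1, 6), Pow(-7, Rational(1, 2))) = Mul(Rational(1, 6), Mul(I, Pow(7, Rational(1, 2)))) = Mul(Rational(1, 6), I, Pow(7, Rational(1, 2))) ≈ Mul(0.44096, I))
Function('a')(p, X) = Mul(-6, Pow(p, 2)) (Function('a')(p, X) = Mul(Mul(6, p), Mul(p, -1)) = Mul(Mul(6, p), Mul(-1, p)) = Mul(-6, Pow(p, 2)))
Function('M')(x) = -20
Add(126, Function('M')(Function('a')(-1, m))) = Add(126, -20) = 106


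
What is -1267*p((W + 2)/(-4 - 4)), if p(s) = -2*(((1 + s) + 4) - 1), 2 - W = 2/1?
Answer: 19005/2 ≈ 9502.5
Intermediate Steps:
W = 0 (W = 2 - 2/1 = 2 - 2 = 0)
p(s) = -8 - 2*s (p(s) = -2*((5 + s) - 1) = -2*(4 + s) = -8 - 2*s)
-1267*p((W + 2)/(-4 - 4)) = -1267*(-8 - 2*(0 + 2)/(-4 - 4)) = -1267*(-8 - 4/(-8)) = -1267*(-8 - 4*(-1)/8) = -1267*(-8 - 2*(-1/4)) = -1267*(-8 + 1/2) = -1267*(-15/2) = 19005/2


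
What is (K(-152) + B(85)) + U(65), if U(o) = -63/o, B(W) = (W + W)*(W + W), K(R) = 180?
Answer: 1890137/65 ≈ 29079.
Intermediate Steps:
B(W) = 4*W² (B(W) = (2*W)*(2*W) = 4*W²)
(K(-152) + B(85)) + U(65) = (180 + 4*85²) - 63/65 = (180 + 4*7225) - 63*1/65 = (180 + 28900) - 63/65 = 29080 - 63/65 = 1890137/65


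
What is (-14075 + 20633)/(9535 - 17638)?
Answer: -2186/2701 ≈ -0.80933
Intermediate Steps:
(-14075 + 20633)/(9535 - 17638) = 6558/(-8103) = 6558*(-1/8103) = -2186/2701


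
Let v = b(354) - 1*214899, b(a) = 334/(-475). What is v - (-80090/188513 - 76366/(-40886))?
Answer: -393385433647029256/1830541348025 ≈ -2.1490e+5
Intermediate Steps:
b(a) = -334/475 (b(a) = 334*(-1/475) = -334/475)
v = -102077359/475 (v = -334/475 - 1*214899 = -334/475 - 214899 = -102077359/475 ≈ -2.1490e+5)
v - (-80090/188513 - 76366/(-40886)) = -102077359/475 - (-80090/188513 - 76366/(-40886)) = -102077359/475 - (-80090*1/188513 - 76366*(-1/40886)) = -102077359/475 - (-80090/188513 + 38183/20443) = -102077359/475 - 1*5560712009/3853771259 = -102077359/475 - 5560712009/3853771259 = -393385433647029256/1830541348025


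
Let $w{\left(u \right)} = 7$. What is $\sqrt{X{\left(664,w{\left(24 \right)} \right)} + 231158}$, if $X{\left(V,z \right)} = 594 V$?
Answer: $\sqrt{625574} \approx 790.93$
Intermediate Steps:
$\sqrt{X{\left(664,w{\left(24 \right)} \right)} + 231158} = \sqrt{594 \cdot 664 + 231158} = \sqrt{394416 + 231158} = \sqrt{625574}$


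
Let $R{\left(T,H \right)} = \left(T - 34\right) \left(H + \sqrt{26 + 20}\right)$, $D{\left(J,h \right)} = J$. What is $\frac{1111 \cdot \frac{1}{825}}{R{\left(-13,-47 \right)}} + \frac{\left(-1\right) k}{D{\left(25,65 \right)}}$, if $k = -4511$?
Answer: $\frac{5854396}{32445} + \frac{101 \sqrt{46}}{7624575} \approx 180.44$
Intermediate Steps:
$R{\left(T,H \right)} = \left(-34 + T\right) \left(H + \sqrt{46}\right)$
$\frac{1111 \cdot \frac{1}{825}}{R{\left(-13,-47 \right)}} + \frac{\left(-1\right) k}{D{\left(25,65 \right)}} = \frac{1111 \cdot \frac{1}{825}}{\left(-34\right) \left(-47\right) - 34 \sqrt{46} - -611 - 13 \sqrt{46}} + \frac{\left(-1\right) \left(-4511\right)}{25} = \frac{1111 \cdot \frac{1}{825}}{1598 - 34 \sqrt{46} + 611 - 13 \sqrt{46}} + 4511 \cdot \frac{1}{25} = \frac{101}{75 \left(2209 - 47 \sqrt{46}\right)} + \frac{4511}{25} = \frac{4511}{25} + \frac{101}{75 \left(2209 - 47 \sqrt{46}\right)}$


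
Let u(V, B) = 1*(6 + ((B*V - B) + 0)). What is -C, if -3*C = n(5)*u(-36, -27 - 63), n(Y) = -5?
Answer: -5560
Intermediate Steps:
u(V, B) = 6 - B + B*V (u(V, B) = 1*(6 + ((-B + B*V) + 0)) = 1*(6 + (-B + B*V)) = 1*(6 - B + B*V) = 6 - B + B*V)
C = 5560 (C = -(-5)*(6 - (-27 - 63) + (-27 - 63)*(-36))/3 = -(-5)*(6 - 1*(-90) - 90*(-36))/3 = -(-5)*(6 + 90 + 3240)/3 = -(-5)*3336/3 = -1/3*(-16680) = 5560)
-C = -1*5560 = -5560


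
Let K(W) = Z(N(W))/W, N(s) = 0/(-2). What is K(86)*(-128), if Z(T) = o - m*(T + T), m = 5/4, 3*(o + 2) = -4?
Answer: 640/129 ≈ 4.9612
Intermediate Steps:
o = -10/3 (o = -2 + (⅓)*(-4) = -2 - 4/3 = -10/3 ≈ -3.3333)
m = 5/4 (m = 5*(¼) = 5/4 ≈ 1.2500)
N(s) = 0 (N(s) = 0*(-½) = 0)
Z(T) = -10/3 - 5*T/2 (Z(T) = -10/3 - 5*(T + T)/4 = -10/3 - 5*2*T/4 = -10/3 - 5*T/2)
K(W) = -10/(3*W) (K(W) = (-10/3 - 5/2*0)/W = (-10/3 + 0)/W = -10/(3*W))
K(86)*(-128) = -10/3/86*(-128) = -10/3*1/86*(-128) = -5/129*(-128) = 640/129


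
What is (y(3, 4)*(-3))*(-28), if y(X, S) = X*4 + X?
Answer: 1260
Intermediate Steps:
y(X, S) = 5*X (y(X, S) = 4*X + X = 5*X)
(y(3, 4)*(-3))*(-28) = ((5*3)*(-3))*(-28) = (15*(-3))*(-28) = -45*(-28) = 1260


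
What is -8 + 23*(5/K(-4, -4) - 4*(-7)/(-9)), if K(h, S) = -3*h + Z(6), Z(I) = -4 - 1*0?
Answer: -4693/72 ≈ -65.181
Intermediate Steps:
Z(I) = -4 (Z(I) = -4 + 0 = -4)
K(h, S) = -4 - 3*h (K(h, S) = -3*h - 4 = -4 - 3*h)
-8 + 23*(5/K(-4, -4) - 4*(-7)/(-9)) = -8 + 23*(5/(-4 - 3*(-4)) - 4*(-7)/(-9)) = -8 + 23*(5/(-4 + 12) + 28*(-1/9)) = -8 + 23*(5/8 - 28/9) = -8 + 23*(-179/72) = -8 - 4117/72 = -4693/72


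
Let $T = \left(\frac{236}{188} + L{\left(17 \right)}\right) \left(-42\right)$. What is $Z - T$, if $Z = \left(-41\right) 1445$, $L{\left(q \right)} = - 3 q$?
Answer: $- \frac{2882711}{47} \approx -61334.0$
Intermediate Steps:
$Z = -59245$
$T = \frac{98196}{47}$ ($T = \left(\frac{236}{188} - 51\right) \left(-42\right) = \left(236 \cdot \frac{1}{188} - 51\right) \left(-42\right) = \left(\frac{59}{47} - 51\right) \left(-42\right) = \left(- \frac{2338}{47}\right) \left(-42\right) = \frac{98196}{47} \approx 2089.3$)
$Z - T = -59245 - \frac{98196}{47} = - \frac{2882711}{47}$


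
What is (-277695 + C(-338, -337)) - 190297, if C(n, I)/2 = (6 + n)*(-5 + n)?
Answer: -240240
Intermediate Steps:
C(n, I) = 2*(-5 + n)*(6 + n) (C(n, I) = 2*((6 + n)*(-5 + n)) = 2*((-5 + n)*(6 + n)) = 2*(-5 + n)*(6 + n))
(-277695 + C(-338, -337)) - 190297 = (-277695 + (-60 + 2*(-338) + 2*(-338)²)) - 190297 = (-277695 + (-60 - 676 + 2*114244)) - 190297 = (-277695 + (-60 - 676 + 228488)) - 190297 = (-277695 + 227752) - 190297 = -49943 - 190297 = -240240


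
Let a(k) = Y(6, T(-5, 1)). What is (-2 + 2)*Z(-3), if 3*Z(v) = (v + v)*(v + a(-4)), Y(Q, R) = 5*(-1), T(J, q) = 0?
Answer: 0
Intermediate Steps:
Y(Q, R) = -5
a(k) = -5
Z(v) = 2*v*(-5 + v)/3 (Z(v) = ((v + v)*(v - 5))/3 = ((2*v)*(-5 + v))/3 = (2*v*(-5 + v))/3 = 2*v*(-5 + v)/3)
(-2 + 2)*Z(-3) = (-2 + 2)*((⅔)*(-3)*(-5 - 3)) = 0*((⅔)*(-3)*(-8)) = 0*16 = 0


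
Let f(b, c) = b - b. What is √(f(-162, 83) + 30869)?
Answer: √30869 ≈ 175.70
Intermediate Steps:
f(b, c) = 0
√(f(-162, 83) + 30869) = √(0 + 30869) = √30869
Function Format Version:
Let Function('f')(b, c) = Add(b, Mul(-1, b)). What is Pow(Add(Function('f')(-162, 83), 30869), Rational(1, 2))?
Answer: Pow(30869, Rational(1, 2)) ≈ 175.70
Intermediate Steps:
Function('f')(b, c) = 0
Pow(Add(Function('f')(-162, 83), 30869), Rational(1, 2)) = Pow(Add(0, 30869), Rational(1, 2)) = Pow(30869, Rational(1, 2))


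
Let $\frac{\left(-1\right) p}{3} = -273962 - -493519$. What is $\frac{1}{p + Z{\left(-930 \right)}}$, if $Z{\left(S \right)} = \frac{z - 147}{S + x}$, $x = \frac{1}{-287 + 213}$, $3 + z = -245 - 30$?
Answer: $- \frac{68821}{45330365441} \approx -1.5182 \cdot 10^{-6}$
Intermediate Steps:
$p = -658671$ ($p = - 3 \left(-273962 - -493519\right) = - 3 \left(-273962 + 493519\right) = \left(-3\right) 219557 = -658671$)
$z = -278$ ($z = -3 - 275 = -278$)
$x = - \frac{1}{74}$ ($x = \frac{1}{-74} = - \frac{1}{74} \approx -0.013514$)
$Z{\left(S \right)} = - \frac{425}{- \frac{1}{74} + S}$ ($Z{\left(S \right)} = \frac{-278 - 147}{S - \frac{1}{74}} = - \frac{425}{- \frac{1}{74} + S}$)
$\frac{1}{p + Z{\left(-930 \right)}} = \frac{1}{-658671 - \frac{31450}{-1 + 74 \left(-930\right)}} = \frac{1}{-658671 - \frac{31450}{-1 - 68820}} = \frac{1}{-658671 - \frac{31450}{-68821}} = \frac{1}{-658671 - - \frac{31450}{68821}} = \frac{1}{-658671 + \frac{31450}{68821}} = \frac{1}{- \frac{45330365441}{68821}} = - \frac{68821}{45330365441}$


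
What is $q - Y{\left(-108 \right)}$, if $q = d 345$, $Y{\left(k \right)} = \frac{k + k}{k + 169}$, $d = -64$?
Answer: $- \frac{1346664}{61} \approx -22076.0$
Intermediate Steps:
$Y{\left(k \right)} = \frac{2 k}{169 + k}$
$q = -22080$ ($q = \left(-64\right) 345 = -22080$)
$q - Y{\left(-108 \right)} = -22080 - 2 \left(-108\right) \frac{1}{169 - 108} = -22080 - 2 \left(-108\right) \frac{1}{61} = -22080 - - \frac{216}{61} = -22080 + \frac{216}{61} = - \frac{1346664}{61}$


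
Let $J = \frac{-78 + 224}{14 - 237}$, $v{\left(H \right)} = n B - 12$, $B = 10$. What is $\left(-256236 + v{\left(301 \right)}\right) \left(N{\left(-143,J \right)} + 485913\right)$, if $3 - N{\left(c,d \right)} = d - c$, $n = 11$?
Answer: $- \frac{27746795598450}{223} \approx -1.2443 \cdot 10^{11}$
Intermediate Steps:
$v{\left(H \right)} = 98$ ($v{\left(H \right)} = 11 \cdot 10 - 12 = 110 - 12 = 98$)
$J = - \frac{146}{223}$ ($J = \frac{146}{-223} = 146 \left(- \frac{1}{223}\right) = - \frac{146}{223} \approx -0.65471$)
$N{\left(c,d \right)} = 3 + c - d$ ($N{\left(c,d \right)} = 3 - \left(d - c\right) = 3 + \left(c - d\right) = 3 + c - d$)
$\left(-256236 + v{\left(301 \right)}\right) \left(N{\left(-143,J \right)} + 485913\right) = \left(-256236 + 98\right) \left(\left(3 - 143 - - \frac{146}{223}\right) + 485913\right) = - 256138 \left(\left(3 - 143 + \frac{146}{223}\right) + 485913\right) = - 256138 \left(- \frac{31074}{223} + 485913\right) = \left(-256138\right) \frac{108327525}{223} = - \frac{27746795598450}{223}$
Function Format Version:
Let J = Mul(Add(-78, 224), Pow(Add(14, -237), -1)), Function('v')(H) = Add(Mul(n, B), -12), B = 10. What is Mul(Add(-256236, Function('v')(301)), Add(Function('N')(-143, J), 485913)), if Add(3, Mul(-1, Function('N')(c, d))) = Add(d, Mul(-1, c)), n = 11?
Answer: Rational(-27746795598450, 223) ≈ -1.2443e+11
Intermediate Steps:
Function('v')(H) = 98 (Function('v')(H) = Add(Mul(11, 10), -12) = Add(110, -12) = 98)
J = Rational(-146, 223) (J = Mul(146, Pow(-223, -1)) = Mul(146, Rational(-1, 223)) = Rational(-146, 223) ≈ -0.65471)
Function('N')(c, d) = Add(3, c, Mul(-1, d)) (Function('N')(c, d) = Add(3, Mul(-1, Add(d, Mul(-1, c)))) = Add(3, Add(c, Mul(-1, d))) = Add(3, c, Mul(-1, d)))
Mul(Add(-256236, Function('v')(301)), Add(Function('N')(-143, J), 485913)) = Mul(Add(-256236, 98), Add(Add(3, -143, Mul(-1, Rational(-146, 223))), 485913)) = Mul(-256138, Add(Add(3, -143, Rational(146, 223)), 485913)) = Mul(-256138, Add(Rational(-31074, 223), 485913)) = Mul(-256138, Rational(108327525, 223)) = Rational(-27746795598450, 223)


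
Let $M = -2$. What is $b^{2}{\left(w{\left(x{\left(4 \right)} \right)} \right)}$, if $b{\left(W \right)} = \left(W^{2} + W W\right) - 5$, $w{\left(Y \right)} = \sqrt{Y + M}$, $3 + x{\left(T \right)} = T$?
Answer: $49$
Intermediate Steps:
$x{\left(T \right)} = -3 + T$
$w{\left(Y \right)} = \sqrt{-2 + Y}$ ($w{\left(Y \right)} = \sqrt{Y - 2} = \sqrt{-2 + Y}$)
$b{\left(W \right)} = -5 + 2 W^{2}$ ($b{\left(W \right)} = \left(W^{2} + W^{2}\right) - 5 = 2 W^{2} - 5 = -5 + 2 W^{2}$)
$b^{2}{\left(w{\left(x{\left(4 \right)} \right)} \right)} = \left(-5 + 2 \left(\sqrt{-2 + \left(-3 + 4\right)}\right)^{2}\right)^{2} = \left(-5 + 2 \left(\sqrt{-2 + 1}\right)^{2}\right)^{2} = \left(-5 + 2 \left(\sqrt{-1}\right)^{2}\right)^{2} = \left(-5 + 2 i^{2}\right)^{2} = \left(-5 + 2 \left(-1\right)\right)^{2} = \left(-5 - 2\right)^{2} = \left(-7\right)^{2} = 49$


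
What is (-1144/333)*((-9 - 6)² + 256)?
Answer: -14872/9 ≈ -1652.4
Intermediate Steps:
(-1144/333)*((-9 - 6)² + 256) = (-1144*1/333)*((-15)² + 256) = -1144*(225 + 256)/333 = -1144/333*481 = -14872/9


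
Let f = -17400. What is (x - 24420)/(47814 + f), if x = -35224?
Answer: -806/411 ≈ -1.9611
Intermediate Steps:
(x - 24420)/(47814 + f) = (-35224 - 24420)/(47814 - 17400) = -59644/30414 = -59644*1/30414 = -806/411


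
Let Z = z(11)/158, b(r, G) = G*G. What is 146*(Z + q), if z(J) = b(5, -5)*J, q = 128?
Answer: 1496427/79 ≈ 18942.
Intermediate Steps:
b(r, G) = G**2
z(J) = 25*J (z(J) = (-5)**2*J = 25*J)
Z = 275/158 (Z = (25*11)/158 = 275*(1/158) = 275/158 ≈ 1.7405)
146*(Z + q) = 146*(275/158 + 128) = 146*(20499/158) = 1496427/79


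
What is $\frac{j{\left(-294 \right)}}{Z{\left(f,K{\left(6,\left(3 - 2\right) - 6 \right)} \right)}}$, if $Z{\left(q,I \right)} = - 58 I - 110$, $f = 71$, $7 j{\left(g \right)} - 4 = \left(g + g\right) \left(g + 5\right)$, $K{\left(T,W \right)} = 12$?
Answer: $- \frac{6536}{217} \approx -30.12$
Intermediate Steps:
$j{\left(g \right)} = \frac{4}{7} + \frac{2 g \left(5 + g\right)}{7}$ ($j{\left(g \right)} = \frac{4}{7} + \frac{\left(g + g\right) \left(g + 5\right)}{7} = \frac{4}{7} + \frac{2 g \left(5 + g\right)}{7}$)
$Z{\left(q,I \right)} = -110 - 58 I$
$\frac{j{\left(-294 \right)}}{Z{\left(f,K{\left(6,\left(3 - 2\right) - 6 \right)} \right)}} = \frac{\frac{4}{7} + \frac{2 \left(-294\right)^{2}}{7} + \frac{10}{7} \left(-294\right)}{-110 - 696} = \frac{\frac{4}{7} + \frac{2}{7} \cdot 86436 - 420}{-110 - 696} = \frac{\frac{4}{7} + 24696 - 420}{-806} = \frac{169936}{7} \left(- \frac{1}{806}\right) = - \frac{6536}{217}$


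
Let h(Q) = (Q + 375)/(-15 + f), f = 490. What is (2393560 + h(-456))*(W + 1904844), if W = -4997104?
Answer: -703143385237388/95 ≈ -7.4015e+12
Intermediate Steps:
h(Q) = 15/19 + Q/475 (h(Q) = (Q + 375)/(-15 + 490) = (375 + Q)/475 = (375 + Q)*(1/475) = 15/19 + Q/475)
(2393560 + h(-456))*(W + 1904844) = (2393560 + (15/19 + (1/475)*(-456)))*(-4997104 + 1904844) = (2393560 + (15/19 - 24/25))*(-3092260) = (2393560 - 81/475)*(-3092260) = (1136940919/475)*(-3092260) = -703143385237388/95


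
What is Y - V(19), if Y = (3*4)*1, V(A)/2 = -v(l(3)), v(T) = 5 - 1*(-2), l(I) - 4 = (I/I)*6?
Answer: 26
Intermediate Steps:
l(I) = 10 (l(I) = 4 + (I/I)*6 = 4 + 1*6 = 4 + 6 = 10)
v(T) = 7 (v(T) = 5 + 2 = 7)
V(A) = -14 (V(A) = 2*(-1*7) = 2*(-7) = -14)
Y = 12 (Y = 12*1 = 12)
Y - V(19) = 12 - 1*(-14) = 12 + 14 = 26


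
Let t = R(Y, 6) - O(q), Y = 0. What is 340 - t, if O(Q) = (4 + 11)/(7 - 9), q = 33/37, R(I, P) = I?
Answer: 665/2 ≈ 332.50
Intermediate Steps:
q = 33/37 (q = 33*(1/37) = 33/37 ≈ 0.89189)
O(Q) = -15/2 (O(Q) = 15/(-2) = 15*(-½) = -15/2)
t = 15/2 (t = 0 - 1*(-15/2) = 0 + 15/2 = 15/2 ≈ 7.5000)
340 - t = 340 - 1*15/2 = 340 - 15/2 = 665/2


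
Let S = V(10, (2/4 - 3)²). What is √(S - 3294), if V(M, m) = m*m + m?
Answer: I*√51979/4 ≈ 56.997*I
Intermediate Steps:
V(M, m) = m + m² (V(M, m) = m² + m = m + m²)
S = 725/16 (S = (2/4 - 3)²*(1 + (2/4 - 3)²) = (2*(¼) - 3)²*(1 + (2*(¼) - 3)²) = (½ - 3)²*(1 + (½ - 3)²) = (-5/2)²*(1 + (-5/2)²) = 25*(1 + 25/4)/4 = (25/4)*(29/4) = 725/16 ≈ 45.313)
√(S - 3294) = √(725/16 - 3294) = √(-51979/16) = I*√51979/4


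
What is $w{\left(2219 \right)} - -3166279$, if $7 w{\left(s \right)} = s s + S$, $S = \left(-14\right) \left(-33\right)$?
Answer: $3869768$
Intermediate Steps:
$S = 462$
$w{\left(s \right)} = 66 + \frac{s^{2}}{7}$ ($w{\left(s \right)} = \frac{s s + 462}{7} = \frac{s^{2} + 462}{7} = \frac{462 + s^{2}}{7} = 66 + \frac{s^{2}}{7}$)
$w{\left(2219 \right)} - -3166279 = \left(66 + \frac{2219^{2}}{7}\right) - -3166279 = \left(66 + \frac{1}{7} \cdot 4923961\right) + 3166279 = \left(66 + 703423\right) + 3166279 = 703489 + 3166279 = 3869768$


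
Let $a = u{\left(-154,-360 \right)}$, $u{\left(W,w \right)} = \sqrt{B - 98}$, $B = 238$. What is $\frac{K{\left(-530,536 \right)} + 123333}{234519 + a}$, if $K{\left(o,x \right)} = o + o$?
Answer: $\frac{28675341687}{54999161221} - \frac{244546 \sqrt{35}}{54999161221} \approx 0.52135$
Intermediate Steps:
$K{\left(o,x \right)} = 2 o$
$u{\left(W,w \right)} = 2 \sqrt{35}$ ($u{\left(W,w \right)} = \sqrt{238 - 98} = \sqrt{140} = 2 \sqrt{35}$)
$a = 2 \sqrt{35} \approx 11.832$
$\frac{K{\left(-530,536 \right)} + 123333}{234519 + a} = \frac{2 \left(-530\right) + 123333}{234519 + 2 \sqrt{35}} = \frac{-1060 + 123333}{234519 + 2 \sqrt{35}} = \frac{122273}{234519 + 2 \sqrt{35}}$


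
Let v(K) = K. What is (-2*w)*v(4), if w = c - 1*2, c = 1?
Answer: 8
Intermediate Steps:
w = -1 (w = 1 - 1*2 = 1 - 2 = -1)
(-2*w)*v(4) = -2*(-1)*4 = 2*4 = 8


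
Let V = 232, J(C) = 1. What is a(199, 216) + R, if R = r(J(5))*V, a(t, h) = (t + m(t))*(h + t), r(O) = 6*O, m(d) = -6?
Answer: 81487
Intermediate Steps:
a(t, h) = (-6 + t)*(h + t) (a(t, h) = (t - 6)*(h + t) = (-6 + t)*(h + t))
R = 1392 (R = (6*1)*232 = 6*232 = 1392)
a(199, 216) + R = (199² - 6*216 - 6*199 + 216*199) + 1392 = (39601 - 1296 - 1194 + 42984) + 1392 = 80095 + 1392 = 81487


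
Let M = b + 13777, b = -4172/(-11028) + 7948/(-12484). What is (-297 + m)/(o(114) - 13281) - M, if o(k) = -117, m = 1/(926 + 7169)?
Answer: -2142801425452130962/155537856992595 ≈ -13777.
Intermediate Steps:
b = -2222956/8604597 (b = -4172*(-1/11028) + 7948*(-1/12484) = 1043/2757 - 1987/3121 = -2222956/8604597 ≈ -0.25835)
m = 1/8095 ≈ 0.00012353
M = 118543309913/8604597 (M = -2222956/8604597 + 13777 = 118543309913/8604597 ≈ 13777.)
(-297 + m)/(o(114) - 13281) - M = (-297 + 1/8095)/(-117 - 13281) - 1*118543309913/8604597 = -2404214/8095/(-13398) - 118543309913/8604597 = -2404214/8095*(-1/13398) - 118543309913/8604597 = 1202107/54228405 - 118543309913/8604597 = -2142801425452130962/155537856992595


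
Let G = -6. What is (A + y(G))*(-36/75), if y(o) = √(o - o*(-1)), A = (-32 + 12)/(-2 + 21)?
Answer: 48/95 - 24*I*√3/25 ≈ 0.50526 - 1.6628*I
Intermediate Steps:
A = -20/19 ≈ -1.0526
y(o) = √2*√o (y(o) = √(o + o) = √(2*o) = √2*√o)
(A + y(G))*(-36/75) = (-20/19 + √2*√(-6))*(-36/75) = (-20/19 + √2*(I*√6))*(-36*1/75) = (-20/19 + 2*I*√3)*(-12/25) = 48/95 - 24*I*√3/25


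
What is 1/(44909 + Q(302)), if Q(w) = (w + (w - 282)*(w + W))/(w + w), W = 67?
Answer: 302/13566359 ≈ 2.2261e-5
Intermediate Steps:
Q(w) = (w + (-282 + w)*(67 + w))/(2*w) (Q(w) = (w + (w - 282)*(w + 67))/(w + w) = (w + (-282 + w)*(67 + w))/((2*w)) = (w + (-282 + w)*(67 + w))*(1/(2*w)) = (w + (-282 + w)*(67 + w))/(2*w))
1/(44909 + Q(302)) = 1/(44909 + (-107 + (1/2)*302 - 9447/302)) = 1/(44909 + (-107 + 151 - 9447*1/302)) = 1/(44909 + (-107 + 151 - 9447/302)) = 1/(44909 + 3841/302) = 1/(13566359/302) = 302/13566359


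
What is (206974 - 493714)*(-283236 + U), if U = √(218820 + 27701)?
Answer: 81215090640 - 286740*√246521 ≈ 8.1073e+10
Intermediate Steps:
U = √246521 ≈ 496.51
(206974 - 493714)*(-283236 + U) = (206974 - 493714)*(-283236 + √246521) = -286740*(-283236 + √246521) = 81215090640 - 286740*√246521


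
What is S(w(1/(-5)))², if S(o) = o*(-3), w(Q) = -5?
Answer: 225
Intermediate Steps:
S(o) = -3*o
S(w(1/(-5)))² = (-3*(-5))² = 15² = 225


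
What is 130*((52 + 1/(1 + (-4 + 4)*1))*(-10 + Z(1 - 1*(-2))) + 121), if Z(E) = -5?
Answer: -87620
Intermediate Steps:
130*((52 + 1/(1 + (-4 + 4)*1))*(-10 + Z(1 - 1*(-2))) + 121) = 130*((52 + 1/(1 + (-4 + 4)*1))*(-10 - 5) + 121) = 130*((52 + 1/(1 + 0*1))*(-15) + 121) = 130*((52 + 1/(1 + 0))*(-15) + 121) = 130*((52 + 1/1)*(-15) + 121) = 130*((52 + 1)*(-15) + 121) = 130*(53*(-15) + 121) = 130*(-795 + 121) = 130*(-674) = -87620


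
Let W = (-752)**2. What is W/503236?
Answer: 141376/125809 ≈ 1.1237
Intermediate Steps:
W = 565504
W/503236 = 565504/503236 = 565504*(1/503236) = 141376/125809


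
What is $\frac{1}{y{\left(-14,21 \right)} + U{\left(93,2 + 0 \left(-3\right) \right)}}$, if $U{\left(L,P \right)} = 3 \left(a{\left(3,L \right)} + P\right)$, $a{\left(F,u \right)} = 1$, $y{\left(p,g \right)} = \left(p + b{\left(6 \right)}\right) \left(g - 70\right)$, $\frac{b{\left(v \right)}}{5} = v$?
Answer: $- \frac{1}{775} \approx -0.0012903$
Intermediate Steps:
$b{\left(v \right)} = 5 v$
$y{\left(p,g \right)} = \left(-70 + g\right) \left(30 + p\right)$ ($y{\left(p,g \right)} = \left(p + 5 \cdot 6\right) \left(g - 70\right) = \left(p + 30\right) \left(-70 + g\right) = \left(30 + p\right) \left(-70 + g\right) = \left(-70 + g\right) \left(30 + p\right)$)
$U{\left(L,P \right)} = 3 + 3 P$ ($U{\left(L,P \right)} = 3 \left(1 + P\right) = 3 + 3 P$)
$\frac{1}{y{\left(-14,21 \right)} + U{\left(93,2 + 0 \left(-3\right) \right)}} = \frac{1}{\left(-2100 - -980 + 30 \cdot 21 + 21 \left(-14\right)\right) + \left(3 + 3 \left(2 + 0 \left(-3\right)\right)\right)} = \frac{1}{\left(-2100 + 980 + 630 - 294\right) + \left(3 + 3 \left(2 + 0\right)\right)} = \frac{1}{-784 + \left(3 + 3 \cdot 2\right)} = \frac{1}{-784 + \left(3 + 6\right)} = \frac{1}{-784 + 9} = \frac{1}{-775} = - \frac{1}{775}$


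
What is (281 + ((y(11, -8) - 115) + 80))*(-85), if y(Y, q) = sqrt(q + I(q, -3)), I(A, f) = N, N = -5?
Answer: -20910 - 85*I*sqrt(13) ≈ -20910.0 - 306.47*I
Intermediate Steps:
I(A, f) = -5
y(Y, q) = sqrt(-5 + q) (y(Y, q) = sqrt(q - 5) = sqrt(-5 + q))
(281 + ((y(11, -8) - 115) + 80))*(-85) = (281 + ((sqrt(-5 - 8) - 115) + 80))*(-85) = (281 + ((sqrt(-13) - 115) + 80))*(-85) = (281 + ((I*sqrt(13) - 115) + 80))*(-85) = (281 + ((-115 + I*sqrt(13)) + 80))*(-85) = (281 + (-35 + I*sqrt(13)))*(-85) = (246 + I*sqrt(13))*(-85) = -20910 - 85*I*sqrt(13)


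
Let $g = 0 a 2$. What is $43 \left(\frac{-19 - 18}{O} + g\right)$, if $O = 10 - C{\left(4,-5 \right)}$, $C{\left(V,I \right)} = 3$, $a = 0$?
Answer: $- \frac{1591}{7} \approx -227.29$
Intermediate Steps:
$g = 0$ ($g = 0 \cdot 0 \cdot 2 = 0 \cdot 2 = 0$)
$O = 7$ ($O = 10 - 3 = 7$)
$43 \left(\frac{-19 - 18}{O} + g\right) = 43 \left(\frac{-19 - 18}{7} + 0\right) = 43 \left(\left(-19 - 18\right) \frac{1}{7} + 0\right) = 43 \left(\left(-37\right) \frac{1}{7} + 0\right) = 43 \left(- \frac{37}{7} + 0\right) = 43 \left(- \frac{37}{7}\right) = - \frac{1591}{7}$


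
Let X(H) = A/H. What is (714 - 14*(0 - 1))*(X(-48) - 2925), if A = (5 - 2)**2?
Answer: -4259073/2 ≈ -2.1295e+6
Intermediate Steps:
A = 9 (A = 3**2 = 9)
X(H) = 9/H
(714 - 14*(0 - 1))*(X(-48) - 2925) = (714 - 14*(0 - 1))*(9/(-48) - 2925) = (714 - 14*(-1))*(9*(-1/48) - 2925) = (714 + 14)*(-3/16 - 2925) = 728*(-46803/16) = -4259073/2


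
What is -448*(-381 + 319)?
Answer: 27776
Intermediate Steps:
-448*(-381 + 319) = -448*(-62) = 27776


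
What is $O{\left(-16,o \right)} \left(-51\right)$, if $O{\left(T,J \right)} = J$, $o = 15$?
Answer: $-765$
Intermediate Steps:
$O{\left(-16,o \right)} \left(-51\right) = 15 \left(-51\right) = -765$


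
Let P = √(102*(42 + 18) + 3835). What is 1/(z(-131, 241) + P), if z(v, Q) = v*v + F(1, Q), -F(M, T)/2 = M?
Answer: 17159/294421326 - √9955/294421326 ≈ 5.7942e-5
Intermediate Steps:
F(M, T) = -2*M
z(v, Q) = -2 + v² (z(v, Q) = v*v - 2*1 = v² - 2 = -2 + v²)
P = √9955 (P = √(102*60 + 3835) = √(6120 + 3835) = √9955 ≈ 99.775)
1/(z(-131, 241) + P) = 1/((-2 + (-131)²) + √9955) = 1/((-2 + 17161) + √9955) = 1/(17159 + √9955)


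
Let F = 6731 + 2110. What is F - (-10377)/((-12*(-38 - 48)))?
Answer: 3044763/344 ≈ 8851.1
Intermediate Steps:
F = 8841
F - (-10377)/((-12*(-38 - 48))) = 8841 - (-10377)/((-12*(-38 - 48))) = 8841 - (-10377)/((-12*(-86))) = 8841 - (-10377)/1032 = 8841 - 1*(-3459/344) = 8841 + 3459/344 = 3044763/344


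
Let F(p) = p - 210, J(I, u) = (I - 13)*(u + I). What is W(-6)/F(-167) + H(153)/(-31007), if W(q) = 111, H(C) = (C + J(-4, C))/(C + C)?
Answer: -30949603/105206751 ≈ -0.29418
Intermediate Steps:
J(I, u) = (-13 + I)*(I + u)
H(C) = (68 - 16*C)/(2*C) (H(C) = (C + ((-4)² - 13*(-4) - 13*C - 4*C))/(C + C) = (C + (16 + 52 - 13*C - 4*C))/((2*C)) = (C + (68 - 17*C))*(1/(2*C)) = (68 - 16*C)*(1/(2*C)) = (68 - 16*C)/(2*C))
F(p) = -210 + p
W(-6)/F(-167) + H(153)/(-31007) = 111/(-210 - 167) + (-8 + 34/153)/(-31007) = 111/(-377) + (-8 + 34*(1/153))*(-1/31007) = 111*(-1/377) + (-8 + 2/9)*(-1/31007) = -111/377 - 70/9*(-1/31007) = -111/377 + 70/279063 = -30949603/105206751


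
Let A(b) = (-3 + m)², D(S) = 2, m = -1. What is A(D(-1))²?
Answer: 256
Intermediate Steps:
A(b) = 16 (A(b) = (-3 - 1)² = (-4)² = 16)
A(D(-1))² = 16² = 256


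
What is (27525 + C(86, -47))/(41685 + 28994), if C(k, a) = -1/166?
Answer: 4569149/11732714 ≈ 0.38944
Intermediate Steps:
C(k, a) = -1/166 (C(k, a) = -1*1/166 = -1/166)
(27525 + C(86, -47))/(41685 + 28994) = (27525 - 1/166)/(41685 + 28994) = (4569149/166)/70679 = (4569149/166)*(1/70679) = 4569149/11732714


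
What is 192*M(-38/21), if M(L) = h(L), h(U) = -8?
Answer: -1536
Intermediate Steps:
M(L) = -8
192*M(-38/21) = 192*(-8) = -1536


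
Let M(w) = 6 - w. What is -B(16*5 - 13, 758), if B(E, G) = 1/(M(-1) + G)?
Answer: -1/765 ≈ -0.0013072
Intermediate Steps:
B(E, G) = 1/(7 + G) (B(E, G) = 1/((6 - 1*(-1)) + G) = 1/((6 + 1) + G) = 1/(7 + G))
-B(16*5 - 13, 758) = -1/(7 + 758) = -1/765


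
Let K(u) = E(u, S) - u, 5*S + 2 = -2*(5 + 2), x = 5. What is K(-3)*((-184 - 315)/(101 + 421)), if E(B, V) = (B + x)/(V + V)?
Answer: -21457/8352 ≈ -2.5691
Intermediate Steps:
S = -16/5 (S = -⅖ + (-2*(5 + 2))/5 = -⅖ + (-2*7)/5 = -⅖ + (⅕)*(-14) = -⅖ - 14/5 = -16/5 ≈ -3.2000)
E(B, V) = (5 + B)/(2*V) (E(B, V) = (B + 5)/(V + V) = (5 + B)/((2*V)) = (5 + B)*(1/(2*V)) = (5 + B)/(2*V))
K(u) = -25/32 - 37*u/32 (K(u) = (5 + u)/(2*(-16/5)) - u = (½)*(-5/16)*(5 + u) - u = (-25/32 - 5*u/32) - u = -25/32 - 37*u/32)
K(-3)*((-184 - 315)/(101 + 421)) = (-25/32 - 37/32*(-3))*((-184 - 315)/(101 + 421)) = (-25/32 + 111/32)*(-499/522) = 43*(-499*1/522)/16 = (43/16)*(-499/522) = -21457/8352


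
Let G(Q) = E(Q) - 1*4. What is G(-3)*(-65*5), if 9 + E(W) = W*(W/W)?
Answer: 5200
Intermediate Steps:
E(W) = -9 + W (E(W) = -9 + W*(W/W) = -9 + W*1 = -9 + W)
G(Q) = -13 + Q (G(Q) = (-9 + Q) - 1*4 = (-9 + Q) - 4 = -13 + Q)
G(-3)*(-65*5) = (-13 - 3)*(-65*5) = -16*(-325) = 5200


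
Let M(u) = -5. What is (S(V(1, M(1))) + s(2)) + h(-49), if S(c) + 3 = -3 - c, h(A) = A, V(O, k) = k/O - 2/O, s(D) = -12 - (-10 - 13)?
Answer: -37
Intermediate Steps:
s(D) = 11 (s(D) = -12 - 1*(-23) = -12 + 23 = 11)
V(O, k) = -2/O + k/O
S(c) = -6 - c (S(c) = -3 + (-3 - c) = -6 - c)
(S(V(1, M(1))) + s(2)) + h(-49) = ((-6 - (-2 - 5)/1) + 11) - 49 = ((-6 - (-7)) + 11) - 49 = ((-6 - 1*(-7)) + 11) - 49 = ((-6 + 7) + 11) - 49 = (1 + 11) - 49 = 12 - 49 = -37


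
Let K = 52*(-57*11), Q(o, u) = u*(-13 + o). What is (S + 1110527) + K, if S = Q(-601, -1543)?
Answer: 2025325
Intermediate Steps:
S = 947402 (S = -1543*(-13 - 601) = -1543*(-614) = 947402)
K = -32604 (K = 52*(-627) = -32604)
(S + 1110527) + K = (947402 + 1110527) - 32604 = 2057929 - 32604 = 2025325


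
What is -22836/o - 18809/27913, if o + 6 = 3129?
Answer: -232053925/29057433 ≈ -7.9860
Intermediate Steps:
o = 3123 (o = -6 + 3129 = 3123)
-22836/o - 18809/27913 = -22836/3123 - 18809/27913 = -22836*1/3123 - 18809*1/27913 = -7612/1041 - 18809/27913 = -232053925/29057433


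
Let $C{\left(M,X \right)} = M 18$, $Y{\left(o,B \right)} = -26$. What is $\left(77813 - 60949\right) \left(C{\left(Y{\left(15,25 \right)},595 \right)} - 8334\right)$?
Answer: $-148436928$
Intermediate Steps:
$C{\left(M,X \right)} = 18 M$
$\left(77813 - 60949\right) \left(C{\left(Y{\left(15,25 \right)},595 \right)} - 8334\right) = \left(77813 - 60949\right) \left(18 \left(-26\right) - 8334\right) = 16864 \left(-468 - 8334\right) = 16864 \left(-8802\right) = -148436928$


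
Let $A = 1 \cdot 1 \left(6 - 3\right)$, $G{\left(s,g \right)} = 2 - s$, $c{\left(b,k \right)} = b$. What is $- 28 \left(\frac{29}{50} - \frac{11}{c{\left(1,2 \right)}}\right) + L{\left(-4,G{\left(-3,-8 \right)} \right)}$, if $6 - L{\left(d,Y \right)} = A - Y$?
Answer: $\frac{7494}{25} \approx 299.76$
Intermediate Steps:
$A = 3$ ($A = 1 \cdot 3 = 3$)
$L{\left(d,Y \right)} = 3 + Y$ ($L{\left(d,Y \right)} = 6 - \left(3 - Y\right) = 6 + \left(-3 + Y\right) = 3 + Y$)
$- 28 \left(\frac{29}{50} - \frac{11}{c{\left(1,2 \right)}}\right) + L{\left(-4,G{\left(-3,-8 \right)} \right)} = - 28 \left(\frac{29}{50} - \frac{11}{1}\right) + \left(3 + \left(2 - -3\right)\right) = - 28 \left(29 \cdot \frac{1}{50} - 11\right) + \left(3 + \left(2 + 3\right)\right) = - 28 \left(\frac{29}{50} - 11\right) + \left(3 + 5\right) = \left(-28\right) \left(- \frac{521}{50}\right) + 8 = \frac{7294}{25} + 8 = \frac{7494}{25}$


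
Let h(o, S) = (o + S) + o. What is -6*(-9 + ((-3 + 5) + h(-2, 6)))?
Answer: 30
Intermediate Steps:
h(o, S) = S + 2*o (h(o, S) = (S + o) + o = S + 2*o)
-6*(-9 + ((-3 + 5) + h(-2, 6))) = -6*(-9 + ((-3 + 5) + (6 + 2*(-2)))) = -6*(-9 + (2 + (6 - 4))) = -6*(-9 + (2 + 2)) = -6*(-9 + 4) = -6*(-5) = 30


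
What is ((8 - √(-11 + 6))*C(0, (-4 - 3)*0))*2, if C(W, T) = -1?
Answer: -16 + 2*I*√5 ≈ -16.0 + 4.4721*I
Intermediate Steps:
((8 - √(-11 + 6))*C(0, (-4 - 3)*0))*2 = ((8 - √(-11 + 6))*(-1))*2 = ((8 - √(-5))*(-1))*2 = ((8 - I*√5)*(-1))*2 = (-8 + I*√5)*2 = -16 + 2*I*√5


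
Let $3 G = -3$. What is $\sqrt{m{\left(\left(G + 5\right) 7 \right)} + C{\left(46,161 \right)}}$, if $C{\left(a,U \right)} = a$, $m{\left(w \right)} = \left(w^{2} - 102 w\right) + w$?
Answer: $3 i \sqrt{222} \approx 44.699 i$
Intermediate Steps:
$G = -1$ ($G = \frac{1}{3} \left(-3\right) = -1$)
$m{\left(w \right)} = w^{2} - 101 w$
$\sqrt{m{\left(\left(G + 5\right) 7 \right)} + C{\left(46,161 \right)}} = \sqrt{\left(-1 + 5\right) 7 \left(-101 + \left(-1 + 5\right) 7\right) + 46} = \sqrt{4 \cdot 7 \left(-101 + 4 \cdot 7\right) + 46} = \sqrt{28 \left(-101 + 28\right) + 46} = \sqrt{28 \left(-73\right) + 46} = \sqrt{-2044 + 46} = \sqrt{-1998} = 3 i \sqrt{222}$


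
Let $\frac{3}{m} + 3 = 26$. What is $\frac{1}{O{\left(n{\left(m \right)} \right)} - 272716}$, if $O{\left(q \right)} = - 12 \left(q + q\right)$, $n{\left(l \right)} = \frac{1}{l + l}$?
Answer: $- \frac{1}{272808} \approx -3.6656 \cdot 10^{-6}$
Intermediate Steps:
$m = \frac{3}{23}$ ($m = \frac{3}{-3 + 26} = \frac{3}{23} \approx 0.13043$)
$n{\left(l \right)} = \frac{1}{2 l}$
$O{\left(q \right)} = - 24 q$ ($O{\left(q \right)} = - 12 \cdot 2 q = - 24 q$)
$\frac{1}{O{\left(n{\left(m \right)} \right)} - 272716} = \frac{1}{- 24 \frac{1}{2 \cdot \frac{3}{23}} - 272716} = \frac{1}{- 24 \cdot \frac{1}{2} \cdot \frac{23}{3} - 272716} = \frac{1}{\left(-24\right) \frac{23}{6} - 272716} = \frac{1}{-92 - 272716} = \frac{1}{-272808} = - \frac{1}{272808}$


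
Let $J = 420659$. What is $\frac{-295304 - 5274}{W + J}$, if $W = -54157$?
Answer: $- \frac{150289}{183251} \approx -0.82013$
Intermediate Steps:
$\frac{-295304 - 5274}{W + J} = \frac{-295304 - 5274}{-54157 + 420659} = - \frac{300578}{366502} = \left(-300578\right) \frac{1}{366502} = - \frac{150289}{183251}$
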